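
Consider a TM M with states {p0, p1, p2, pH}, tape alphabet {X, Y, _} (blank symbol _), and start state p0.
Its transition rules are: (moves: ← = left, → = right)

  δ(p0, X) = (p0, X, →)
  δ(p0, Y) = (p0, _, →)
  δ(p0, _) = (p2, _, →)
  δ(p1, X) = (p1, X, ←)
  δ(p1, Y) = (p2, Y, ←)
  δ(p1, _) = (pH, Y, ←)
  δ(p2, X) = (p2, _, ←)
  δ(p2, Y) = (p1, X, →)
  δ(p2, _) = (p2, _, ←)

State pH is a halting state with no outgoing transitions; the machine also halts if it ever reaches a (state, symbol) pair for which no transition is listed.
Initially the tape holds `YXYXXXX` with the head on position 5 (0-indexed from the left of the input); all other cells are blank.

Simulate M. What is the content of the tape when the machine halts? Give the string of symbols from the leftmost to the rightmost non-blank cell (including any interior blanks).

p0 | YXYXX[X]X__   read X → write X, move →, go to p0
p0 | YXYXXX[X]__   read X → write X, move →, go to p0
p0 | YXYXXXX[_]_   read _ → write _, move →, go to p2
p2 | YXYXXXX_[_]   read _ → write _, move ←, go to p2
p2 | YXYXXXX[_]_   read _ → write _, move ←, go to p2
p2 | YXYXXX[X]__   read X → write _, move ←, go to p2
p2 | YXYXX[X]___   read X → write _, move ←, go to p2
p2 | YXYX[X]____   read X → write _, move ←, go to p2
p2 | YXY[X]_____   read X → write _, move ←, go to p2
p2 | YX[Y]______   read Y → write X, move →, go to p1
p1 | YXX[_]_____   read _ → write Y, move ←, go to pH
pH | YX[X]Y_____
The non-blank tape span at halt is YXXY.

YXXY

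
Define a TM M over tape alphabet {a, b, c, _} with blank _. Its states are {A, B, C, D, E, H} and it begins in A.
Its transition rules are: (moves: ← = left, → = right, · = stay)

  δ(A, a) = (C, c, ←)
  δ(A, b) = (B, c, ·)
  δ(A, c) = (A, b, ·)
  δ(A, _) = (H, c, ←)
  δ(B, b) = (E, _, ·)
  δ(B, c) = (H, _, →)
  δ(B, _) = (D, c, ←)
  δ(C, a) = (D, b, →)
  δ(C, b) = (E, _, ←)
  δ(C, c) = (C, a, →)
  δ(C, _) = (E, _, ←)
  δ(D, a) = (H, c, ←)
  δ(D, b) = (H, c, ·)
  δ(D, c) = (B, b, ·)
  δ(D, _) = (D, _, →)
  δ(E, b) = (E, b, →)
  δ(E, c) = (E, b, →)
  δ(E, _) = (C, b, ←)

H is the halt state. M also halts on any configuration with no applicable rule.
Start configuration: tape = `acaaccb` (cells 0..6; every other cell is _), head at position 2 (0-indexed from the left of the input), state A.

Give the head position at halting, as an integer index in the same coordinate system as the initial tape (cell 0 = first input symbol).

A | ac[a]accb   read a → write c, move ←, go to C
C | a[c]caccb   read c → write a, move →, go to C
C | aa[c]accb   read c → write a, move →, go to C
C | aaa[a]ccb   read a → write b, move →, go to D
D | aaab[c]cb   read c → write b, move ·, go to B
B | aaab[b]cb   read b → write _, move ·, go to E
E | aaab[_]cb   read _ → write b, move ←, go to C
C | aaa[b]bcb   read b → write _, move ←, go to E
E | aa[a]_bcb
At halt the head is at cell 2.

2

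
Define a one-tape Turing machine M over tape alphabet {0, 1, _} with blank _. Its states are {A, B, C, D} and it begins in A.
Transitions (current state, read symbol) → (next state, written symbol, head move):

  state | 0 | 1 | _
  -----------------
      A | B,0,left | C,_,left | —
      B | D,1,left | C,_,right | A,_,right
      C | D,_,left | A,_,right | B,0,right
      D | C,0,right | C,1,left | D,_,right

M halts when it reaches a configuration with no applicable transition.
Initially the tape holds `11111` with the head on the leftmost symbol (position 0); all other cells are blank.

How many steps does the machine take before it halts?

15

A | _[1]1111_   read 1 → write _, move left, go to C
C | [_]_1111_   read _ → write 0, move right, go to B
B | 0[_]1111_   read _ → write _, move right, go to A
A | 0_[1]111_   read 1 → write _, move left, go to C
C | 0[_]_111_   read _ → write 0, move right, go to B
B | 00[_]111_   read _ → write _, move right, go to A
A | 00_[1]11_   read 1 → write _, move left, go to C
C | 00[_]_11_   read _ → write 0, move right, go to B
B | 000[_]11_   read _ → write _, move right, go to A
A | 000_[1]1_   read 1 → write _, move left, go to C
C | 000[_]_1_   read _ → write 0, move right, go to B
B | 0000[_]1_   read _ → write _, move right, go to A
A | 0000_[1]_   read 1 → write _, move left, go to C
C | 0000[_]__   read _ → write 0, move right, go to B
B | 00000[_]_   read _ → write _, move right, go to A
A | 00000_[_]
M halts after 15 transitions.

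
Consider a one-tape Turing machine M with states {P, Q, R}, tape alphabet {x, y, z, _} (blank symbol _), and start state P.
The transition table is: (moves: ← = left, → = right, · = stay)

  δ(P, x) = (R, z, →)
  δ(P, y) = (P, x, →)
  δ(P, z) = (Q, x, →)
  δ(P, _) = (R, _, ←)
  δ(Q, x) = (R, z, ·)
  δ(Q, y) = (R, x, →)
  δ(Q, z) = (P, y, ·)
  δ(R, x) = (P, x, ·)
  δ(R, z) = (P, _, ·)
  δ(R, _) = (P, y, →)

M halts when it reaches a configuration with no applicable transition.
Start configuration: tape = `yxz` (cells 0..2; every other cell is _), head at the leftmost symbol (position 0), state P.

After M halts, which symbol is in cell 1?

y

P | [y]xz   read y → write x, move →, go to P
P | x[x]z   read x → write z, move →, go to R
R | xz[z]   read z → write _, move ·, go to P
P | xz[_]   read _ → write _, move ←, go to R
R | x[z]_   read z → write _, move ·, go to P
P | x[_]_   read _ → write _, move ←, go to R
R | [x]__   read x → write x, move ·, go to P
P | [x]__   read x → write z, move →, go to R
R | z[_]_   read _ → write y, move →, go to P
P | zy[_]   read _ → write _, move ←, go to R
R | z[y]_
Cell 1 holds y when M halts.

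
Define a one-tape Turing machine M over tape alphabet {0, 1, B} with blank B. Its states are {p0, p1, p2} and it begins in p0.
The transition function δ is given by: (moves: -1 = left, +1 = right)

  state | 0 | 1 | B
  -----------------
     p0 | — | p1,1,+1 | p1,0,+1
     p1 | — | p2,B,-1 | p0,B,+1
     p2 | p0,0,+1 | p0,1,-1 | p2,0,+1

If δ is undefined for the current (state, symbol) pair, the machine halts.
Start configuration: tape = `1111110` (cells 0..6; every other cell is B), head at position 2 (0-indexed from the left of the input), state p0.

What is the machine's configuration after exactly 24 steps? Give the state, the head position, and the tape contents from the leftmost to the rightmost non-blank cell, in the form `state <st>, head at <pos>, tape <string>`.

state p0, head at 6, tape 00B000B0

p0 | B11[1]1110   read 1 → write 1, move +1, go to p1
p1 | B111[1]110   read 1 → write B, move -1, go to p2
p2 | B11[1]B110   read 1 → write 1, move -1, go to p0
p0 | B1[1]1B110   read 1 → write 1, move +1, go to p1
p1 | B11[1]B110   read 1 → write B, move -1, go to p2
p2 | B1[1]BB110   read 1 → write 1, move -1, go to p0
p0 | B[1]1BB110   read 1 → write 1, move +1, go to p1
p1 | B1[1]BB110   read 1 → write B, move -1, go to p2
p2 | B[1]BBB110   read 1 → write 1, move -1, go to p0
p0 | [B]1BBB110   read B → write 0, move +1, go to p1
p1 | 0[1]BBB110   read 1 → write B, move -1, go to p2
p2 | [0]BBBB110   read 0 → write 0, move +1, go to p0
p0 | 0[B]BBB110   read B → write 0, move +1, go to p1
p1 | 00[B]BB110   read B → write B, move +1, go to p0
p0 | 00B[B]B110   read B → write 0, move +1, go to p1
p1 | 00B0[B]110   read B → write B, move +1, go to p0
p0 | 00B0B[1]10   read 1 → write 1, move +1, go to p1
p1 | 00B0B1[1]0   read 1 → write B, move -1, go to p2
p2 | 00B0B[1]B0   read 1 → write 1, move -1, go to p0
p0 | 00B0[B]1B0   read B → write 0, move +1, go to p1
p1 | 00B00[1]B0   read 1 → write B, move -1, go to p2
p2 | 00B0[0]BB0   read 0 → write 0, move +1, go to p0
p0 | 00B00[B]B0   read B → write 0, move +1, go to p1
p1 | 00B000[B]0   read B → write B, move +1, go to p0
p0 | 00B000B[0]
After 24 steps: state p0, head at 6, tape 00B000B0.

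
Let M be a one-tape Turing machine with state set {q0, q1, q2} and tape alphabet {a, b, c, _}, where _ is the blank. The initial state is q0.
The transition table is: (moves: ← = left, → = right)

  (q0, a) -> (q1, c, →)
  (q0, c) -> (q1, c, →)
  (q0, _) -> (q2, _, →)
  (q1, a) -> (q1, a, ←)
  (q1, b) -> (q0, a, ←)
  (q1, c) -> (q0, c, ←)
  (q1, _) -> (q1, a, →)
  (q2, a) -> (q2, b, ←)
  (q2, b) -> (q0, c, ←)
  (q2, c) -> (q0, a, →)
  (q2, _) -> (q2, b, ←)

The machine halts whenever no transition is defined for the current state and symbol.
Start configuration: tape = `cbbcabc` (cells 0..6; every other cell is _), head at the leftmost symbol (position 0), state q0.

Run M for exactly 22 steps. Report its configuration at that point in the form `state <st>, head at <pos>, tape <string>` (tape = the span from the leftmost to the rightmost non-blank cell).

state q0, head at 0, tape ccacabc

q0 | _[c]bbcabc   read c → write c, move →, go to q1
q1 | _c[b]bcabc   read b → write a, move ←, go to q0
q0 | _[c]abcabc   read c → write c, move →, go to q1
q1 | _c[a]bcabc   read a → write a, move ←, go to q1
q1 | _[c]abcabc   read c → write c, move ←, go to q0
q0 | [_]cabcabc   read _ → write _, move →, go to q2
q2 | _[c]abcabc   read c → write a, move →, go to q0
q0 | _a[a]bcabc   read a → write c, move →, go to q1
q1 | _ac[b]cabc   read b → write a, move ←, go to q0
q0 | _a[c]acabc   read c → write c, move →, go to q1
q1 | _ac[a]cabc   read a → write a, move ←, go to q1
q1 | _a[c]acabc   read c → write c, move ←, go to q0
q0 | _[a]cacabc   read a → write c, move →, go to q1
q1 | _c[c]acabc   read c → write c, move ←, go to q0
q0 | _[c]cacabc   read c → write c, move →, go to q1
q1 | _c[c]acabc   read c → write c, move ←, go to q0
q0 | _[c]cacabc   read c → write c, move →, go to q1
q1 | _c[c]acabc   read c → write c, move ←, go to q0
q0 | _[c]cacabc   read c → write c, move →, go to q1
q1 | _c[c]acabc   read c → write c, move ←, go to q0
q0 | _[c]cacabc   read c → write c, move →, go to q1
q1 | _c[c]acabc   read c → write c, move ←, go to q0
q0 | _[c]cacabc
After 22 steps: state q0, head at 0, tape ccacabc.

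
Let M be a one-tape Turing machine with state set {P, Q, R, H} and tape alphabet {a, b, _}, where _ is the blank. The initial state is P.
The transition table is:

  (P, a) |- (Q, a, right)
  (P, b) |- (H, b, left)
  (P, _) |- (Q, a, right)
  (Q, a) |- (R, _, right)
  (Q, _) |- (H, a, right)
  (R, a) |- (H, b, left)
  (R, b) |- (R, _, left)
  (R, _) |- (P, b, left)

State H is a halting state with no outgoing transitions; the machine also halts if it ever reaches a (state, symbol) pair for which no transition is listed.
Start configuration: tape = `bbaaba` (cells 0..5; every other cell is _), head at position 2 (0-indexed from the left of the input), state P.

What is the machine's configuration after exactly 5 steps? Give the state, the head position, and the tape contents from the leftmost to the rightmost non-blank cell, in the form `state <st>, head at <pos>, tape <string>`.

state=P head=2 tape=bb[a]aba   (P,a)→(Q,a,right)
state=Q head=3 tape=bba[a]ba   (Q,a)→(R,_,right)
state=R head=4 tape=bba_[b]a   (R,b)→(R,_,left)
state=R head=3 tape=bba[_]_a   (R,_)→(P,b,left)
state=P head=2 tape=bb[a]b_a   (P,a)→(Q,a,right)
state=Q head=3 tape=bba[b]_a
After 5 steps: state Q, head at 3, tape bbab_a.

state Q, head at 3, tape bbab_a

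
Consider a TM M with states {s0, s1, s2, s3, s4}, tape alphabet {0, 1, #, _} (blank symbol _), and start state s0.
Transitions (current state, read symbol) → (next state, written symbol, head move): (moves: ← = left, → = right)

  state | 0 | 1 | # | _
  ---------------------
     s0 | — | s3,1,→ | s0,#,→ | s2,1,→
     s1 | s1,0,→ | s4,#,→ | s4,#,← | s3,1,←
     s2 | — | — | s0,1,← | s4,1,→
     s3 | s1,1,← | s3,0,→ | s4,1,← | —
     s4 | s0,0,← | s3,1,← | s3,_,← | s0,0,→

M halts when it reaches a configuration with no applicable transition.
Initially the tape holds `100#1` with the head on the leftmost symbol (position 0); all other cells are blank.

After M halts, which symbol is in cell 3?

_

s0 | __[1]00#1   read 1 → write 1, move →, go to s3
s3 | __1[0]0#1   read 0 → write 1, move ←, go to s1
s1 | __[1]10#1   read 1 → write #, move →, go to s4
s4 | __#[1]0#1   read 1 → write 1, move ←, go to s3
s3 | __[#]10#1   read # → write 1, move ←, go to s4
s4 | _[_]110#1   read _ → write 0, move →, go to s0
s0 | _0[1]10#1   read 1 → write 1, move →, go to s3
s3 | _01[1]0#1   read 1 → write 0, move →, go to s3
s3 | _010[0]#1   read 0 → write 1, move ←, go to s1
s1 | _01[0]1#1   read 0 → write 0, move →, go to s1
s1 | _010[1]#1   read 1 → write #, move →, go to s4
s4 | _010#[#]1   read # → write _, move ←, go to s3
s3 | _010[#]_1   read # → write 1, move ←, go to s4
s4 | _01[0]1_1   read 0 → write 0, move ←, go to s0
s0 | _0[1]01_1   read 1 → write 1, move →, go to s3
s3 | _01[0]1_1   read 0 → write 1, move ←, go to s1
s1 | _0[1]11_1   read 1 → write #, move →, go to s4
s4 | _0#[1]1_1   read 1 → write 1, move ←, go to s3
s3 | _0[#]11_1   read # → write 1, move ←, go to s4
s4 | _[0]111_1   read 0 → write 0, move ←, go to s0
s0 | [_]0111_1   read _ → write 1, move →, go to s2
s2 | 1[0]111_1
Cell 3 holds _ when M halts.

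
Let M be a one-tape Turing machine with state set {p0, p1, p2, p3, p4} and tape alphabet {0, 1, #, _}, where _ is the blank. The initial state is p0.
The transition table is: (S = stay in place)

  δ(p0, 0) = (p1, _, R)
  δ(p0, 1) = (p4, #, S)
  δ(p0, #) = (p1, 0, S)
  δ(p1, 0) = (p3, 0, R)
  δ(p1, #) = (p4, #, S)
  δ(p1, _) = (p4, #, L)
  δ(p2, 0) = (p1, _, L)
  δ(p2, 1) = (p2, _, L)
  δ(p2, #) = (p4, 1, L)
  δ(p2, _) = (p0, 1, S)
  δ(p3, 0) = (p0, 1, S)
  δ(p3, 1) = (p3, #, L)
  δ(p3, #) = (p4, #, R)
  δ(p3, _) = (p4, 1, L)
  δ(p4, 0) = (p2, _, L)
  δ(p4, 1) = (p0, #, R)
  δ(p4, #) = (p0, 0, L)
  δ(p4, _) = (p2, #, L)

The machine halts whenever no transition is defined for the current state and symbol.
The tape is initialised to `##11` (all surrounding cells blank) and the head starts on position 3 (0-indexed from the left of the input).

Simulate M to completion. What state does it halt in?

p0

state=p0 head=3 tape=##1[1]_   (p0,1)→(p4,#,S)
state=p4 head=3 tape=##1[#]_   (p4,#)→(p0,0,L)
state=p0 head=2 tape=##[1]0_   (p0,1)→(p4,#,S)
state=p4 head=2 tape=##[#]0_   (p4,#)→(p0,0,L)
state=p0 head=1 tape=#[#]00_   (p0,#)→(p1,0,S)
state=p1 head=1 tape=#[0]00_   (p1,0)→(p3,0,R)
state=p3 head=2 tape=#0[0]0_   (p3,0)→(p0,1,S)
state=p0 head=2 tape=#0[1]0_   (p0,1)→(p4,#,S)
state=p4 head=2 tape=#0[#]0_   (p4,#)→(p0,0,L)
state=p0 head=1 tape=#[0]00_   (p0,0)→(p1,_,R)
state=p1 head=2 tape=#_[0]0_   (p1,0)→(p3,0,R)
state=p3 head=3 tape=#_0[0]_   (p3,0)→(p0,1,S)
state=p0 head=3 tape=#_0[1]_   (p0,1)→(p4,#,S)
state=p4 head=3 tape=#_0[#]_   (p4,#)→(p0,0,L)
state=p0 head=2 tape=#_[0]0_   (p0,0)→(p1,_,R)
state=p1 head=3 tape=#__[0]_   (p1,0)→(p3,0,R)
state=p3 head=4 tape=#__0[_]   (p3,_)→(p4,1,L)
state=p4 head=3 tape=#__[0]1   (p4,0)→(p2,_,L)
state=p2 head=2 tape=#_[_]_1   (p2,_)→(p0,1,S)
state=p0 head=2 tape=#_[1]_1   (p0,1)→(p4,#,S)
state=p4 head=2 tape=#_[#]_1   (p4,#)→(p0,0,L)
state=p0 head=1 tape=#[_]0_1
No transition is defined for (p0, _); M halts in state p0.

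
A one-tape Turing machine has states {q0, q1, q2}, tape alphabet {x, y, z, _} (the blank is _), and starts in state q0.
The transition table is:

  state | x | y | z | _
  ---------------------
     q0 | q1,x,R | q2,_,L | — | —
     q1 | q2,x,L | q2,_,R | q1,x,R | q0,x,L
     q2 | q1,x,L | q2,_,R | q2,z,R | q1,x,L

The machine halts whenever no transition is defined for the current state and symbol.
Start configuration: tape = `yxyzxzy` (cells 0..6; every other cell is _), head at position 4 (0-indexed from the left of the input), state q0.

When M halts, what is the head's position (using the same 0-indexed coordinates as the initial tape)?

state=q0 head=4 tape=_yxyz[x]zy_   (q0,x)→(q1,x,R)
state=q1 head=5 tape=_yxyzx[z]y_   (q1,z)→(q1,x,R)
state=q1 head=6 tape=_yxyzxx[y]_   (q1,y)→(q2,_,R)
state=q2 head=7 tape=_yxyzxx_[_]   (q2,_)→(q1,x,L)
state=q1 head=6 tape=_yxyzxx[_]x   (q1,_)→(q0,x,L)
state=q0 head=5 tape=_yxyzx[x]xx   (q0,x)→(q1,x,R)
state=q1 head=6 tape=_yxyzxx[x]x   (q1,x)→(q2,x,L)
state=q2 head=5 tape=_yxyzx[x]xx   (q2,x)→(q1,x,L)
state=q1 head=4 tape=_yxyz[x]xxx   (q1,x)→(q2,x,L)
state=q2 head=3 tape=_yxy[z]xxxx   (q2,z)→(q2,z,R)
state=q2 head=4 tape=_yxyz[x]xxx   (q2,x)→(q1,x,L)
state=q1 head=3 tape=_yxy[z]xxxx   (q1,z)→(q1,x,R)
state=q1 head=4 tape=_yxyx[x]xxx   (q1,x)→(q2,x,L)
state=q2 head=3 tape=_yxy[x]xxxx   (q2,x)→(q1,x,L)
state=q1 head=2 tape=_yx[y]xxxxx   (q1,y)→(q2,_,R)
state=q2 head=3 tape=_yx_[x]xxxx   (q2,x)→(q1,x,L)
state=q1 head=2 tape=_yx[_]xxxxx   (q1,_)→(q0,x,L)
state=q0 head=1 tape=_y[x]xxxxxx   (q0,x)→(q1,x,R)
state=q1 head=2 tape=_yx[x]xxxxx   (q1,x)→(q2,x,L)
state=q2 head=1 tape=_y[x]xxxxxx   (q2,x)→(q1,x,L)
state=q1 head=0 tape=_[y]xxxxxxx   (q1,y)→(q2,_,R)
state=q2 head=1 tape=__[x]xxxxxx   (q2,x)→(q1,x,L)
state=q1 head=0 tape=_[_]xxxxxxx   (q1,_)→(q0,x,L)
state=q0 head=-1 tape=[_]xxxxxxxx
At halt the head is at cell -1.

-1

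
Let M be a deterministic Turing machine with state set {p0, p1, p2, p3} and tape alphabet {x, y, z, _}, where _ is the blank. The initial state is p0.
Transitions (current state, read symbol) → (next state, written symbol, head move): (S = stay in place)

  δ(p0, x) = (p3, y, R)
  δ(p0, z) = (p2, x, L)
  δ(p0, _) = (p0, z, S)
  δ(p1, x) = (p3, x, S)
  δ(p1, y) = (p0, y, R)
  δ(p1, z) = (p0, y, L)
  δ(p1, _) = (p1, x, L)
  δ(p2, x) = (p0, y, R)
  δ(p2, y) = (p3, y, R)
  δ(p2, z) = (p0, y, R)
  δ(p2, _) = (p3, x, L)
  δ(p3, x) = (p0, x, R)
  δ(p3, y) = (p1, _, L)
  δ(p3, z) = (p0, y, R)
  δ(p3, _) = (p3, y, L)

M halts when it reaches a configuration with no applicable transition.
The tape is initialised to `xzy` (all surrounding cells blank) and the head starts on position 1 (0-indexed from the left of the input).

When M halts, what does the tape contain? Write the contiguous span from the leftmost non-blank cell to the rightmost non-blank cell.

state=p0 head=1 tape=x[z]y__   (p0,z)→(p2,x,L)
state=p2 head=0 tape=[x]xy__   (p2,x)→(p0,y,R)
state=p0 head=1 tape=y[x]y__   (p0,x)→(p3,y,R)
state=p3 head=2 tape=yy[y]__   (p3,y)→(p1,_,L)
state=p1 head=1 tape=y[y]___   (p1,y)→(p0,y,R)
state=p0 head=2 tape=yy[_]__   (p0,_)→(p0,z,S)
state=p0 head=2 tape=yy[z]__   (p0,z)→(p2,x,L)
state=p2 head=1 tape=y[y]x__   (p2,y)→(p3,y,R)
state=p3 head=2 tape=yy[x]__   (p3,x)→(p0,x,R)
state=p0 head=3 tape=yyx[_]_   (p0,_)→(p0,z,S)
state=p0 head=3 tape=yyx[z]_   (p0,z)→(p2,x,L)
state=p2 head=2 tape=yy[x]x_   (p2,x)→(p0,y,R)
state=p0 head=3 tape=yyy[x]_   (p0,x)→(p3,y,R)
state=p3 head=4 tape=yyyy[_]   (p3,_)→(p3,y,L)
state=p3 head=3 tape=yyy[y]y   (p3,y)→(p1,_,L)
state=p1 head=2 tape=yy[y]_y   (p1,y)→(p0,y,R)
state=p0 head=3 tape=yyy[_]y   (p0,_)→(p0,z,S)
state=p0 head=3 tape=yyy[z]y   (p0,z)→(p2,x,L)
state=p2 head=2 tape=yy[y]xy   (p2,y)→(p3,y,R)
state=p3 head=3 tape=yyy[x]y   (p3,x)→(p0,x,R)
state=p0 head=4 tape=yyyx[y]
The non-blank tape span at halt is yyyxy.

yyyxy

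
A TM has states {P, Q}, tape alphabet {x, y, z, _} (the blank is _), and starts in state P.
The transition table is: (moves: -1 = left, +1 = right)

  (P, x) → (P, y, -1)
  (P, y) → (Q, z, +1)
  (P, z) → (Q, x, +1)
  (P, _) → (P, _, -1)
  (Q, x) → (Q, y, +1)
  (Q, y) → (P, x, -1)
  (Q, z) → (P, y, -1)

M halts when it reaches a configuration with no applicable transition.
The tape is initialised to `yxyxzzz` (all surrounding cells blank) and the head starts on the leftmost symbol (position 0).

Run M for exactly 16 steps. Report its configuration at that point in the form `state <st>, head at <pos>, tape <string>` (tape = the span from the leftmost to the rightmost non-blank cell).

P | [y]xyxzzz   read y → write z, move +1, go to Q
Q | z[x]yxzzz   read x → write y, move +1, go to Q
Q | zy[y]xzzz   read y → write x, move -1, go to P
P | z[y]xxzzz   read y → write z, move +1, go to Q
Q | zz[x]xzzz   read x → write y, move +1, go to Q
Q | zzy[x]zzz   read x → write y, move +1, go to Q
Q | zzyy[z]zz   read z → write y, move -1, go to P
P | zzy[y]yzz   read y → write z, move +1, go to Q
Q | zzyz[y]zz   read y → write x, move -1, go to P
P | zzy[z]xzz   read z → write x, move +1, go to Q
Q | zzyx[x]zz   read x → write y, move +1, go to Q
Q | zzyxy[z]z   read z → write y, move -1, go to P
P | zzyx[y]yz   read y → write z, move +1, go to Q
Q | zzyxz[y]z   read y → write x, move -1, go to P
P | zzyx[z]xz   read z → write x, move +1, go to Q
Q | zzyxx[x]z   read x → write y, move +1, go to Q
Q | zzyxxy[z]
After 16 steps: state Q, head at 6, tape zzyxxyz.

state Q, head at 6, tape zzyxxyz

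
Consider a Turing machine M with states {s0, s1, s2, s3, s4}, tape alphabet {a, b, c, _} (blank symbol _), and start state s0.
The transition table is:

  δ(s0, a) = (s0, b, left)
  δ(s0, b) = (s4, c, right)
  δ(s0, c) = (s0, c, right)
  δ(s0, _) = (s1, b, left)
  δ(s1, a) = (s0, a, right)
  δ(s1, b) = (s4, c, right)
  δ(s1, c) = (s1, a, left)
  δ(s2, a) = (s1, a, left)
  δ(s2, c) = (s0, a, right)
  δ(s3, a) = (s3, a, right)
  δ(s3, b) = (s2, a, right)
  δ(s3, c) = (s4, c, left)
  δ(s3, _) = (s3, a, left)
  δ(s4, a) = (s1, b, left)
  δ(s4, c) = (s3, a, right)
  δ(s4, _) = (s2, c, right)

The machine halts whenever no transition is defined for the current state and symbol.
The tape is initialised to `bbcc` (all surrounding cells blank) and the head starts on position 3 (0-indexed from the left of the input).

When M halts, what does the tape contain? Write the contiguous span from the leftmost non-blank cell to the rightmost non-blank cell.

state=s0 head=3 tape=_bbc[c]_   (s0,c)→(s0,c,right)
state=s0 head=4 tape=_bbcc[_]   (s0,_)→(s1,b,left)
state=s1 head=3 tape=_bbc[c]b   (s1,c)→(s1,a,left)
state=s1 head=2 tape=_bb[c]ab   (s1,c)→(s1,a,left)
state=s1 head=1 tape=_b[b]aab   (s1,b)→(s4,c,right)
state=s4 head=2 tape=_bc[a]ab   (s4,a)→(s1,b,left)
state=s1 head=1 tape=_b[c]bab   (s1,c)→(s1,a,left)
state=s1 head=0 tape=_[b]abab   (s1,b)→(s4,c,right)
state=s4 head=1 tape=_c[a]bab   (s4,a)→(s1,b,left)
state=s1 head=0 tape=_[c]bbab   (s1,c)→(s1,a,left)
state=s1 head=-1 tape=[_]abbab
The non-blank tape span at halt is abbab.

abbab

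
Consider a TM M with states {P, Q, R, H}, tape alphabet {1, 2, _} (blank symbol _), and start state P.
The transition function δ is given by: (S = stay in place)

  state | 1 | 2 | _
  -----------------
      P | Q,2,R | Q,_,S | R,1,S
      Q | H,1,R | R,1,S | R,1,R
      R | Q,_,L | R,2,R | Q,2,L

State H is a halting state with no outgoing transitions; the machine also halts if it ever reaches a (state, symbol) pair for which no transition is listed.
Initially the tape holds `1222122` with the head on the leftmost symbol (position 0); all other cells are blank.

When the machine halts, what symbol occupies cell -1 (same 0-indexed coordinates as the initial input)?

1

P | _[1]222122   read 1 → write 2, move R, go to Q
Q | _2[2]22122   read 2 → write 1, move S, go to R
R | _2[1]22122   read 1 → write _, move L, go to Q
Q | _[2]_22122   read 2 → write 1, move S, go to R
R | _[1]_22122   read 1 → write _, move L, go to Q
Q | [_]__22122   read _ → write 1, move R, go to R
R | 1[_]_22122   read _ → write 2, move L, go to Q
Q | [1]2_22122   read 1 → write 1, move R, go to H
H | 1[2]_22122
Cell -1 holds 1 when M halts.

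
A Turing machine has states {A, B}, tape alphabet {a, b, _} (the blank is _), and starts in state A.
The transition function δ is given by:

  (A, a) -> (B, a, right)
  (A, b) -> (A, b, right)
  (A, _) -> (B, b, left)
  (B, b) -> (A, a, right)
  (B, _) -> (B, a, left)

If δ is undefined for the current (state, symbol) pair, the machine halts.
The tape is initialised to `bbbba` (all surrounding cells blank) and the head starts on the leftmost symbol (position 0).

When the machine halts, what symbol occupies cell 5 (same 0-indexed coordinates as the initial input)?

a

state=A head=0 tape=[b]bbba_   (A,b)→(A,b,right)
state=A head=1 tape=b[b]bba_   (A,b)→(A,b,right)
state=A head=2 tape=bb[b]ba_   (A,b)→(A,b,right)
state=A head=3 tape=bbb[b]a_   (A,b)→(A,b,right)
state=A head=4 tape=bbbb[a]_   (A,a)→(B,a,right)
state=B head=5 tape=bbbba[_]   (B,_)→(B,a,left)
state=B head=4 tape=bbbb[a]a
Cell 5 holds a when M halts.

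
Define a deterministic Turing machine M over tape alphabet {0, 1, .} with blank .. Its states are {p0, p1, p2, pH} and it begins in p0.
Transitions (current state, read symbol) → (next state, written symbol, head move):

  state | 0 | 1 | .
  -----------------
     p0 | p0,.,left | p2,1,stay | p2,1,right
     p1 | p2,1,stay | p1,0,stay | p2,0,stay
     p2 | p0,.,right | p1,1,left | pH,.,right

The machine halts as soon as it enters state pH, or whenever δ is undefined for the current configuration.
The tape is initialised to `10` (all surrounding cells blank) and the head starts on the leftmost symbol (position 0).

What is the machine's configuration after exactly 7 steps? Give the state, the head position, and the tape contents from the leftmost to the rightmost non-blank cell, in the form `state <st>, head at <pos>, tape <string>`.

state p2, head at -1, tape 010

state=p0 head=0 tape=.[1]0   (p0,1)→(p2,1,stay)
state=p2 head=0 tape=.[1]0   (p2,1)→(p1,1,left)
state=p1 head=-1 tape=[.]10   (p1,.)→(p2,0,stay)
state=p2 head=-1 tape=[0]10   (p2,0)→(p0,.,right)
state=p0 head=0 tape=.[1]0   (p0,1)→(p2,1,stay)
state=p2 head=0 tape=.[1]0   (p2,1)→(p1,1,left)
state=p1 head=-1 tape=[.]10   (p1,.)→(p2,0,stay)
state=p2 head=-1 tape=[0]10
After 7 steps: state p2, head at -1, tape 010.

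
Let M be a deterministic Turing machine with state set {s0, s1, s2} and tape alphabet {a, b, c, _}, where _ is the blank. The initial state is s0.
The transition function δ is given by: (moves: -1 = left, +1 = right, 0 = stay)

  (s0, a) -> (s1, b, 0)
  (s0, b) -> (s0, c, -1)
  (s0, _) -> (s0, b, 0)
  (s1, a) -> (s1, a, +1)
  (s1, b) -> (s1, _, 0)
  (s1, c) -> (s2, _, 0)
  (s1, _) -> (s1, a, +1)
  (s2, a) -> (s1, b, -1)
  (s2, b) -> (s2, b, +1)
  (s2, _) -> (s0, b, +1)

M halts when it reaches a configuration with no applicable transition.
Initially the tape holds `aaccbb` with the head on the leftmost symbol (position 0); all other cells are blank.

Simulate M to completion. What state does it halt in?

s0 | [a]accbb   read a → write b, move 0, go to s1
s1 | [b]accbb   read b → write _, move 0, go to s1
s1 | [_]accbb   read _ → write a, move +1, go to s1
s1 | a[a]ccbb   read a → write a, move +1, go to s1
s1 | aa[c]cbb   read c → write _, move 0, go to s2
s2 | aa[_]cbb   read _ → write b, move +1, go to s0
s0 | aab[c]bb
No transition is defined for (s0, c); M halts in state s0.

s0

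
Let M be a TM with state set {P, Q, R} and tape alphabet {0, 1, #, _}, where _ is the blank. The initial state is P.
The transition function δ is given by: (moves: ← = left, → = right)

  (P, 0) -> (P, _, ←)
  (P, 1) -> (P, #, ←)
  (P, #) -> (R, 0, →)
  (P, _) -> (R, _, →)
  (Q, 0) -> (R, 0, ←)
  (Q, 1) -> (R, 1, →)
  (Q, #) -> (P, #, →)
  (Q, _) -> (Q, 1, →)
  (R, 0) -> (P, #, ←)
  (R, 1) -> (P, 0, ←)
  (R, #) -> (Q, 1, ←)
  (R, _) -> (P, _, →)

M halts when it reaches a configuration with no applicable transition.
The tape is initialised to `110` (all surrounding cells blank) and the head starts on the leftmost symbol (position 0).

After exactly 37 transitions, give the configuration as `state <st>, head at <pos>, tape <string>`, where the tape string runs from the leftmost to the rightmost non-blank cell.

state Q, head at -5, tape 1#00000

P | _____[1]10   read 1 → write #, move ←, go to P
P | ____[_]#10   read _ → write _, move →, go to R
R | _____[#]10   read # → write 1, move ←, go to Q
Q | ____[_]110   read _ → write 1, move →, go to Q
Q | ____1[1]10   read 1 → write 1, move →, go to R
R | ____11[1]0   read 1 → write 0, move ←, go to P
P | ____1[1]00   read 1 → write #, move ←, go to P
P | ____[1]#00   read 1 → write #, move ←, go to P
P | ___[_]##00   read _ → write _, move →, go to R
R | ____[#]#00   read # → write 1, move ←, go to Q
Q | ___[_]1#00   read _ → write 1, move →, go to Q
Q | ___1[1]#00   read 1 → write 1, move →, go to R
R | ___11[#]00   read # → write 1, move ←, go to Q
Q | ___1[1]100   read 1 → write 1, move →, go to R
R | ___11[1]00   read 1 → write 0, move ←, go to P
P | ___1[1]000   read 1 → write #, move ←, go to P
P | ___[1]#000   read 1 → write #, move ←, go to P
P | __[_]##000   read _ → write _, move →, go to R
R | ___[#]#000   read # → write 1, move ←, go to Q
Q | __[_]1#000   read _ → write 1, move →, go to Q
Q | __1[1]#000   read 1 → write 1, move →, go to R
R | __11[#]000   read # → write 1, move ←, go to Q
Q | __1[1]1000   read 1 → write 1, move →, go to R
R | __11[1]000   read 1 → write 0, move ←, go to P
P | __1[1]0000   read 1 → write #, move ←, go to P
P | __[1]#0000   read 1 → write #, move ←, go to P
P | _[_]##0000   read _ → write _, move →, go to R
R | __[#]#0000   read # → write 1, move ←, go to Q
Q | _[_]1#0000   read _ → write 1, move →, go to Q
Q | _1[1]#0000   read 1 → write 1, move →, go to R
R | _11[#]0000   read # → write 1, move ←, go to Q
Q | _1[1]10000   read 1 → write 1, move →, go to R
R | _11[1]0000   read 1 → write 0, move ←, go to P
P | _1[1]00000   read 1 → write #, move ←, go to P
P | _[1]#00000   read 1 → write #, move ←, go to P
P | [_]##00000   read _ → write _, move →, go to R
R | _[#]#00000   read # → write 1, move ←, go to Q
Q | [_]1#00000
After 37 steps: state Q, head at -5, tape 1#00000.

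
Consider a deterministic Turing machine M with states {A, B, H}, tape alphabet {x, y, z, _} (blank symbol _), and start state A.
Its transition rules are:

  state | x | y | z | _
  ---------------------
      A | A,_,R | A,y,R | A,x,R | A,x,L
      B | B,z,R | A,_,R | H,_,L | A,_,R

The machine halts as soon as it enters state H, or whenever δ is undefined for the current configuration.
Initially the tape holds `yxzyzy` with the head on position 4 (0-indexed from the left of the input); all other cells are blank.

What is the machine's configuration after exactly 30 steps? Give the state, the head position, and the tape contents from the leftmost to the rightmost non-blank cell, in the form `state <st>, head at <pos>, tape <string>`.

state=A head=4 tape=yxzy[z]y_____   (A,z)→(A,x,R)
state=A head=5 tape=yxzyx[y]_____   (A,y)→(A,y,R)
state=A head=6 tape=yxzyxy[_]____   (A,_)→(A,x,L)
state=A head=5 tape=yxzyx[y]x____   (A,y)→(A,y,R)
state=A head=6 tape=yxzyxy[x]____   (A,x)→(A,_,R)
state=A head=7 tape=yxzyxy_[_]___   (A,_)→(A,x,L)
state=A head=6 tape=yxzyxy[_]x___   (A,_)→(A,x,L)
state=A head=5 tape=yxzyx[y]xx___   (A,y)→(A,y,R)
state=A head=6 tape=yxzyxy[x]x___   (A,x)→(A,_,R)
state=A head=7 tape=yxzyxy_[x]___   (A,x)→(A,_,R)
state=A head=8 tape=yxzyxy__[_]__   (A,_)→(A,x,L)
state=A head=7 tape=yxzyxy_[_]x__   (A,_)→(A,x,L)
state=A head=6 tape=yxzyxy[_]xx__   (A,_)→(A,x,L)
state=A head=5 tape=yxzyx[y]xxx__   (A,y)→(A,y,R)
state=A head=6 tape=yxzyxy[x]xx__   (A,x)→(A,_,R)
state=A head=7 tape=yxzyxy_[x]x__   (A,x)→(A,_,R)
state=A head=8 tape=yxzyxy__[x]__   (A,x)→(A,_,R)
state=A head=9 tape=yxzyxy___[_]_   (A,_)→(A,x,L)
state=A head=8 tape=yxzyxy__[_]x_   (A,_)→(A,x,L)
state=A head=7 tape=yxzyxy_[_]xx_   (A,_)→(A,x,L)
state=A head=6 tape=yxzyxy[_]xxx_   (A,_)→(A,x,L)
state=A head=5 tape=yxzyx[y]xxxx_   (A,y)→(A,y,R)
state=A head=6 tape=yxzyxy[x]xxx_   (A,x)→(A,_,R)
state=A head=7 tape=yxzyxy_[x]xx_   (A,x)→(A,_,R)
state=A head=8 tape=yxzyxy__[x]x_   (A,x)→(A,_,R)
state=A head=9 tape=yxzyxy___[x]_   (A,x)→(A,_,R)
state=A head=10 tape=yxzyxy____[_]   (A,_)→(A,x,L)
state=A head=9 tape=yxzyxy___[_]x   (A,_)→(A,x,L)
state=A head=8 tape=yxzyxy__[_]xx   (A,_)→(A,x,L)
state=A head=7 tape=yxzyxy_[_]xxx   (A,_)→(A,x,L)
state=A head=6 tape=yxzyxy[_]xxxx
After 30 steps: state A, head at 6, tape yxzyxy_xxxx.

state A, head at 6, tape yxzyxy_xxxx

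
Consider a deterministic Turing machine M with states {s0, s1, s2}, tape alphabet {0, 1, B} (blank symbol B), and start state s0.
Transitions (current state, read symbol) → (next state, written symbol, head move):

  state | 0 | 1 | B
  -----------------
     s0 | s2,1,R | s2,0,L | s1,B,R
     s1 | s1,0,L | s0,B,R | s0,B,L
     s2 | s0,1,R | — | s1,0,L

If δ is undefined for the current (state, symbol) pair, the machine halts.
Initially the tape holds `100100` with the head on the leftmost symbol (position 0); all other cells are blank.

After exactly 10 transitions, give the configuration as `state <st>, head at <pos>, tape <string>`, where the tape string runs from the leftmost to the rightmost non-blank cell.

state s1, head at -2, tape 0000100

state=s0 head=0 tape=BBB[1]00100   (s0,1)→(s2,0,L)
state=s2 head=-1 tape=BB[B]000100   (s2,B)→(s1,0,L)
state=s1 head=-2 tape=B[B]0000100   (s1,B)→(s0,B,L)
state=s0 head=-3 tape=[B]B0000100   (s0,B)→(s1,B,R)
state=s1 head=-2 tape=B[B]0000100   (s1,B)→(s0,B,L)
state=s0 head=-3 tape=[B]B0000100   (s0,B)→(s1,B,R)
state=s1 head=-2 tape=B[B]0000100   (s1,B)→(s0,B,L)
state=s0 head=-3 tape=[B]B0000100   (s0,B)→(s1,B,R)
state=s1 head=-2 tape=B[B]0000100   (s1,B)→(s0,B,L)
state=s0 head=-3 tape=[B]B0000100   (s0,B)→(s1,B,R)
state=s1 head=-2 tape=B[B]0000100
After 10 steps: state s1, head at -2, tape 0000100.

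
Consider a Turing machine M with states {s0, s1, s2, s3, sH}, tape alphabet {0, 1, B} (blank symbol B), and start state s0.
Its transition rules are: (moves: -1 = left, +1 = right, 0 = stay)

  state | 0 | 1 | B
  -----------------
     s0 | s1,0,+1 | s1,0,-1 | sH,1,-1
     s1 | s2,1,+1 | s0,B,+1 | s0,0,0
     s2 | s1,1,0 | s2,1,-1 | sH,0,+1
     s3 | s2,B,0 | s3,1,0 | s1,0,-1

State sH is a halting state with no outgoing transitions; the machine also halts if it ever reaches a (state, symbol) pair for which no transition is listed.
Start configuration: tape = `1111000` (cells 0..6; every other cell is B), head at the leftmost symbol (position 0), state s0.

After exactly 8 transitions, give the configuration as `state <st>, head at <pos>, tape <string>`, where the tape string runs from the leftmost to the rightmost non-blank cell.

state=s0 head=0 tape=B[1]111000   (s0,1)→(s1,0,-1)
state=s1 head=-1 tape=[B]0111000   (s1,B)→(s0,0,0)
state=s0 head=-1 tape=[0]0111000   (s0,0)→(s1,0,+1)
state=s1 head=0 tape=0[0]111000   (s1,0)→(s2,1,+1)
state=s2 head=1 tape=01[1]11000   (s2,1)→(s2,1,-1)
state=s2 head=0 tape=0[1]111000   (s2,1)→(s2,1,-1)
state=s2 head=-1 tape=[0]1111000   (s2,0)→(s1,1,0)
state=s1 head=-1 tape=[1]1111000   (s1,1)→(s0,B,+1)
state=s0 head=0 tape=B[1]111000
After 8 steps: state s0, head at 0, tape 1111000.

state s0, head at 0, tape 1111000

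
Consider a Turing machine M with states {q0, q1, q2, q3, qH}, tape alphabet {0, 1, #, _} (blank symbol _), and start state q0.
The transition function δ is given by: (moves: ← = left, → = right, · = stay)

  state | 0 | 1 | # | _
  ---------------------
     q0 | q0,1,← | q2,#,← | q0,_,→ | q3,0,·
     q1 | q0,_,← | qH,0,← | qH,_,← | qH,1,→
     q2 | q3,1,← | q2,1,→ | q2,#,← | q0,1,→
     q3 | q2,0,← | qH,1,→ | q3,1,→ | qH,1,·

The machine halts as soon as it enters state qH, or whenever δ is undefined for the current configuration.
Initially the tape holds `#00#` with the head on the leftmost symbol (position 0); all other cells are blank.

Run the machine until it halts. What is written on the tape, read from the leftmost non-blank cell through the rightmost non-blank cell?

q0 | __[#]00#   read # → write _, move →, go to q0
q0 | ___[0]0#   read 0 → write 1, move ←, go to q0
q0 | __[_]10#   read _ → write 0, move ·, go to q3
q3 | __[0]10#   read 0 → write 0, move ←, go to q2
q2 | _[_]010#   read _ → write 1, move →, go to q0
q0 | _1[0]10#   read 0 → write 1, move ←, go to q0
q0 | _[1]110#   read 1 → write #, move ←, go to q2
q2 | [_]#110#   read _ → write 1, move →, go to q0
q0 | 1[#]110#   read # → write _, move →, go to q0
q0 | 1_[1]10#   read 1 → write #, move ←, go to q2
q2 | 1[_]#10#   read _ → write 1, move →, go to q0
q0 | 11[#]10#   read # → write _, move →, go to q0
q0 | 11_[1]0#   read 1 → write #, move ←, go to q2
q2 | 11[_]#0#   read _ → write 1, move →, go to q0
q0 | 111[#]0#   read # → write _, move →, go to q0
q0 | 111_[0]#   read 0 → write 1, move ←, go to q0
q0 | 111[_]1#   read _ → write 0, move ·, go to q3
q3 | 111[0]1#   read 0 → write 0, move ←, go to q2
q2 | 11[1]01#   read 1 → write 1, move →, go to q2
q2 | 111[0]1#   read 0 → write 1, move ←, go to q3
q3 | 11[1]11#   read 1 → write 1, move →, go to qH
qH | 111[1]1#
The non-blank tape span at halt is 11111#.

11111#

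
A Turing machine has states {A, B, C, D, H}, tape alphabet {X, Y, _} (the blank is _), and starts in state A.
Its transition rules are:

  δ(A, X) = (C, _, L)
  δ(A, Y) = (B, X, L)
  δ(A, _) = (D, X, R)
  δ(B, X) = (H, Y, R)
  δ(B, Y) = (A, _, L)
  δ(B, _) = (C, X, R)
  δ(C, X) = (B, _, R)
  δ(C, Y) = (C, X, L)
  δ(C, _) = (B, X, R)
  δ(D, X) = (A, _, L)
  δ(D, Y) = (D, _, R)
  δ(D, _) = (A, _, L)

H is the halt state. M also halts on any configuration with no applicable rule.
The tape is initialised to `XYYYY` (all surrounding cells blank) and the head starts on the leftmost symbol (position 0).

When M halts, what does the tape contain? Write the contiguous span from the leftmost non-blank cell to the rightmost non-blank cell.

X_YYYY

state=A head=0 tape=_[X]YYYY   (A,X)→(C,_,L)
state=C head=-1 tape=[_]_YYYY   (C,_)→(B,X,R)
state=B head=0 tape=X[_]YYYY   (B,_)→(C,X,R)
state=C head=1 tape=XX[Y]YYY   (C,Y)→(C,X,L)
state=C head=0 tape=X[X]XYYY   (C,X)→(B,_,R)
state=B head=1 tape=X_[X]YYY   (B,X)→(H,Y,R)
state=H head=2 tape=X_Y[Y]YY
The non-blank tape span at halt is X_YYYY.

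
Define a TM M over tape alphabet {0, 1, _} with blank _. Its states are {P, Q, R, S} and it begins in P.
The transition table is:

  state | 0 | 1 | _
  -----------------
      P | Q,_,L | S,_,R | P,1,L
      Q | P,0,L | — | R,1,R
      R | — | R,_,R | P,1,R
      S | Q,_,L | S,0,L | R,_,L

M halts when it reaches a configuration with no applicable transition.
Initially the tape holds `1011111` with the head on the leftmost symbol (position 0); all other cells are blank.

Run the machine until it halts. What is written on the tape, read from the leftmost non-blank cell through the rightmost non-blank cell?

1_1_111

state=P head=0 tape=[1]011111   (P,1)→(S,_,R)
state=S head=1 tape=_[0]11111   (S,0)→(Q,_,L)
state=Q head=0 tape=[_]_11111   (Q,_)→(R,1,R)
state=R head=1 tape=1[_]11111   (R,_)→(P,1,R)
state=P head=2 tape=11[1]1111   (P,1)→(S,_,R)
state=S head=3 tape=11_[1]111   (S,1)→(S,0,L)
state=S head=2 tape=11[_]0111   (S,_)→(R,_,L)
state=R head=1 tape=1[1]_0111   (R,1)→(R,_,R)
state=R head=2 tape=1_[_]0111   (R,_)→(P,1,R)
state=P head=3 tape=1_1[0]111   (P,0)→(Q,_,L)
state=Q head=2 tape=1_[1]_111
The non-blank tape span at halt is 1_1_111.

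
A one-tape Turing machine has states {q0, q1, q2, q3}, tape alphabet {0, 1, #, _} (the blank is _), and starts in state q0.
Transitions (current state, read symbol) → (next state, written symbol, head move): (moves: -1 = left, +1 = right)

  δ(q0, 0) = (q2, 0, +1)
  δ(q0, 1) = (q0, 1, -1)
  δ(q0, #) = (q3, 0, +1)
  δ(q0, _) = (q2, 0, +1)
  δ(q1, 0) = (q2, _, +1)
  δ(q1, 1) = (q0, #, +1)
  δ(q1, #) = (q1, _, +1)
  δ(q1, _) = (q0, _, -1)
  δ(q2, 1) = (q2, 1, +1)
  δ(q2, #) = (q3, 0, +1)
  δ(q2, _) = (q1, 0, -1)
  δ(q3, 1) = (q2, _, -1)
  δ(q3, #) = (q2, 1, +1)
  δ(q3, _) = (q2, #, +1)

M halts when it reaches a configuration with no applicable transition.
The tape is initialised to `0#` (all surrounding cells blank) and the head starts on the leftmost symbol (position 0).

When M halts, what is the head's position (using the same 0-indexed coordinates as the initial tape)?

q0 | [0]#___   read 0 → write 0, move +1, go to q2
q2 | 0[#]___   read # → write 0, move +1, go to q3
q3 | 00[_]__   read _ → write #, move +1, go to q2
q2 | 00#[_]_   read _ → write 0, move -1, go to q1
q1 | 00[#]0_   read # → write _, move +1, go to q1
q1 | 00_[0]_   read 0 → write _, move +1, go to q2
q2 | 00__[_]   read _ → write 0, move -1, go to q1
q1 | 00_[_]0   read _ → write _, move -1, go to q0
q0 | 00[_]_0   read _ → write 0, move +1, go to q2
q2 | 000[_]0   read _ → write 0, move -1, go to q1
q1 | 00[0]00   read 0 → write _, move +1, go to q2
q2 | 00_[0]0
At halt the head is at cell 3.

3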